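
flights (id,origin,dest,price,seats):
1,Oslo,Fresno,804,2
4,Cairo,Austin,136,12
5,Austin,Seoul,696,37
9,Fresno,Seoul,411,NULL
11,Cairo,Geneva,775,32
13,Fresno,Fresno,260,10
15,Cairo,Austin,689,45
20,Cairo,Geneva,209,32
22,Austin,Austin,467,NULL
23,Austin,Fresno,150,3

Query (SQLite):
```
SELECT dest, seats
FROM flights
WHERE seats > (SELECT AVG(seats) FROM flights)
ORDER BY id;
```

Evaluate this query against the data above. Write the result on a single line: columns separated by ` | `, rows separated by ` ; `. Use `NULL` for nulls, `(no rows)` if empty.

Seoul | 37 ; Geneva | 32 ; Austin | 45 ; Geneva | 32

Scalar subquery: AVG(seats) over all flights rows = 21.625.
Keep rows where seats > that value.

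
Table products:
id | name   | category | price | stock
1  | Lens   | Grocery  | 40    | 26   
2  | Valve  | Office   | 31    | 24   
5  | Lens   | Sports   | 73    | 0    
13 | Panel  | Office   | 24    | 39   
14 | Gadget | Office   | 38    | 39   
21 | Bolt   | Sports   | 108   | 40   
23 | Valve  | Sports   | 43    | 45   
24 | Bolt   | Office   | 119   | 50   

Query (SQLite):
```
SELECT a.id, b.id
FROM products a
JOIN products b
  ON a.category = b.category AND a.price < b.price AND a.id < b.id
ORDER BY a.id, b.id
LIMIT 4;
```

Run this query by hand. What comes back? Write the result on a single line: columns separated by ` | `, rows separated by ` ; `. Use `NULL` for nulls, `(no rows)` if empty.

Pairs (a,b) with same category, a.price < b.price, a.id < b.id.
category groups: Grocery:{1} Office:{2,13,14,24} Sports:{5,21,23}
Ordered by (a.id, b.id); first 4.

2 | 14 ; 2 | 24 ; 5 | 21 ; 13 | 14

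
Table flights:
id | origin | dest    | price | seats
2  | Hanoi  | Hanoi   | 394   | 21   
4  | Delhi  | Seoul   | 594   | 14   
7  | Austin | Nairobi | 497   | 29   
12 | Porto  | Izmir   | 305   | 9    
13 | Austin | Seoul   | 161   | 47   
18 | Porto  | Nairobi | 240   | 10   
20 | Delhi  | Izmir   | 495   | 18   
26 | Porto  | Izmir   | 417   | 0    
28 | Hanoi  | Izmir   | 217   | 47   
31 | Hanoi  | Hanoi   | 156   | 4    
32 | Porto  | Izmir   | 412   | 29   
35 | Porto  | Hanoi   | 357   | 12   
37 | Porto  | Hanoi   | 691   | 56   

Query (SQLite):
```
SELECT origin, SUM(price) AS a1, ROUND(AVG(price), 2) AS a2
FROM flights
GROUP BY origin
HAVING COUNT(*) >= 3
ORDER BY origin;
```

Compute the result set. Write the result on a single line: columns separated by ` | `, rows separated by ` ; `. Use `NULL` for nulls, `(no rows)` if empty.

Group flights by origin.
Per group compute: SUM(price), ROUND(AVG(price), 2).
HAVING: drop groups with fewer than 3 rows.
  Austin: ids {7, 13} → SUM(price)=658, ROUND(AVG(price), 2)=329
  Delhi: ids {4, 20} → SUM(price)=1089, ROUND(AVG(price), 2)=544.5
  Hanoi: ids {2, 28, 31} → SUM(price)=767, ROUND(AVG(price), 2)=255.67
  Porto: ids {12, 18, 26, 32, 35, 37} → SUM(price)=2422, ROUND(AVG(price), 2)=403.67

Hanoi | 767 | 255.67 ; Porto | 2422 | 403.67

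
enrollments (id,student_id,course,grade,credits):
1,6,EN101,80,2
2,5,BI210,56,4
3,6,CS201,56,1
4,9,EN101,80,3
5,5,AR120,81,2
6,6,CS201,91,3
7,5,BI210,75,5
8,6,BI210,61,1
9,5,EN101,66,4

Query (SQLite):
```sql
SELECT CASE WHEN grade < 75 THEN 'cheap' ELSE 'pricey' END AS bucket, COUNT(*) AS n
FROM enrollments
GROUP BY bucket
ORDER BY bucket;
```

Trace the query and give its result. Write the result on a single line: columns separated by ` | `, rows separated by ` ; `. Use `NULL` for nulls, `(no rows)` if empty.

cheap | 4 ; pricey | 5

Bucket rows by grade < 75 → 'cheap' else 'pricey'; count each bucket.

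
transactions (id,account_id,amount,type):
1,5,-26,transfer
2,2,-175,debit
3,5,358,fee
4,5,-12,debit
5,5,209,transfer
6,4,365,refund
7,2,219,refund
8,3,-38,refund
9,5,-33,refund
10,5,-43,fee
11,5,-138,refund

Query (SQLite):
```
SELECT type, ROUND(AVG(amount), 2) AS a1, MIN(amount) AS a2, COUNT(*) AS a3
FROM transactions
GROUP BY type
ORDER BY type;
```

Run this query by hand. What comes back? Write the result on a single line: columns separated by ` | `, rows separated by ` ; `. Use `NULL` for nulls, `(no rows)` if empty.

Group transactions by type.
Per group compute: ROUND(AVG(amount), 2), MIN(amount), COUNT(*).
  debit: ids {2, 4} → ROUND(AVG(amount), 2)=-93.5, MIN(amount)=-175, COUNT(*)=2
  fee: ids {3, 10} → ROUND(AVG(amount), 2)=157.5, MIN(amount)=-43, COUNT(*)=2
  refund: ids {6, 7, 8, 9, 11} → ROUND(AVG(amount), 2)=75, MIN(amount)=-138, COUNT(*)=5
  transfer: ids {1, 5} → ROUND(AVG(amount), 2)=91.5, MIN(amount)=-26, COUNT(*)=2

debit | -93.5 | -175 | 2 ; fee | 157.5 | -43 | 2 ; refund | 75 | -138 | 5 ; transfer | 91.5 | -26 | 2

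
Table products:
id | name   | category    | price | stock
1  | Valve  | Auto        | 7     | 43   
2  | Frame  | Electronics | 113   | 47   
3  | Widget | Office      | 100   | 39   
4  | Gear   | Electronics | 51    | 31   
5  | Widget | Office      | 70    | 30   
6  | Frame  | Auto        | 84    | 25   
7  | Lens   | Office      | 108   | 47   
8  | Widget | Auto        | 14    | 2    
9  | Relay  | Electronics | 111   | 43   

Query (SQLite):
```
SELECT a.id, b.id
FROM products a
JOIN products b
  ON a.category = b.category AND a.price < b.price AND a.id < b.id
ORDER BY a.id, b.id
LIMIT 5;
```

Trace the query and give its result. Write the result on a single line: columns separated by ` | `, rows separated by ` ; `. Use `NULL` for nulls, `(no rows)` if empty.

Pairs (a,b) with same category, a.price < b.price, a.id < b.id.
category groups: Auto:{1,6,8} Electronics:{2,4,9} Office:{3,5,7}
Ordered by (a.id, b.id); first 5.

1 | 6 ; 1 | 8 ; 3 | 7 ; 4 | 9 ; 5 | 7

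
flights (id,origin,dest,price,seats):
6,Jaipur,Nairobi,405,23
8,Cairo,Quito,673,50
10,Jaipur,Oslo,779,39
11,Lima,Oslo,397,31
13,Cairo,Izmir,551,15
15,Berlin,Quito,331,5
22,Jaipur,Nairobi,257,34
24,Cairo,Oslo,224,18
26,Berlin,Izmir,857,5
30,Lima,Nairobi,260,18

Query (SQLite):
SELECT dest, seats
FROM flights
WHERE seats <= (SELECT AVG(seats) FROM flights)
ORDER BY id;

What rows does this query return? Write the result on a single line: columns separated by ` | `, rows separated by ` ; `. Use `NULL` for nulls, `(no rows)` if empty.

Nairobi | 23 ; Izmir | 15 ; Quito | 5 ; Oslo | 18 ; Izmir | 5 ; Nairobi | 18

Scalar subquery: AVG(seats) over all flights rows = 23.8.
Keep rows where seats <= that value.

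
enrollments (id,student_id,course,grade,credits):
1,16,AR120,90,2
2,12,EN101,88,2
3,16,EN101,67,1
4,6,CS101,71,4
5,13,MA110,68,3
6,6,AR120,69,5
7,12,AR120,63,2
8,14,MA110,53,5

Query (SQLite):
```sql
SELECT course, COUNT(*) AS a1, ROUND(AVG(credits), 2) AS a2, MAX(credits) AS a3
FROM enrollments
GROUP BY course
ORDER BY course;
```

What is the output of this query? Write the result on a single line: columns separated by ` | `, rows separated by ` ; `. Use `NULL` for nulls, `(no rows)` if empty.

Group enrollments by course.
Per group compute: COUNT(*), ROUND(AVG(credits), 2), MAX(credits).
  AR120: ids {1, 6, 7} → COUNT(*)=3, ROUND(AVG(credits), 2)=3, MAX(credits)=5
  CS101: ids {4} → COUNT(*)=1, ROUND(AVG(credits), 2)=4, MAX(credits)=4
  EN101: ids {2, 3} → COUNT(*)=2, ROUND(AVG(credits), 2)=1.5, MAX(credits)=2
  MA110: ids {5, 8} → COUNT(*)=2, ROUND(AVG(credits), 2)=4, MAX(credits)=5

AR120 | 3 | 3 | 5 ; CS101 | 1 | 4 | 4 ; EN101 | 2 | 1.5 | 2 ; MA110 | 2 | 4 | 5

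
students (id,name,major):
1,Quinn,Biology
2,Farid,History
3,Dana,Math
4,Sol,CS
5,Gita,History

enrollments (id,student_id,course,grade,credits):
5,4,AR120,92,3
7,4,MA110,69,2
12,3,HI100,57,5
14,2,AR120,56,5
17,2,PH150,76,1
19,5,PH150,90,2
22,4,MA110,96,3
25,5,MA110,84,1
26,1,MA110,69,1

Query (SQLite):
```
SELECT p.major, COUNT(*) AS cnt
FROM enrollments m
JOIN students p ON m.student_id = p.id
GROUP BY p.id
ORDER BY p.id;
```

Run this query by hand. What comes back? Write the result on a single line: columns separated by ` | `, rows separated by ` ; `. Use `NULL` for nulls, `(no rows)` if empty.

Join each enrollments row to its students via student_id.
Group joined rows by students.id; compute COUNT(*) per group.
  1: ids {26} → COUNT(*)=1
  2: ids {14, 17} → COUNT(*)=2
  3: ids {12} → COUNT(*)=1
  4: ids {5, 7, 22} → COUNT(*)=3
  5: ids {19, 25} → COUNT(*)=2

Biology | 1 ; History | 2 ; Math | 1 ; CS | 3 ; History | 2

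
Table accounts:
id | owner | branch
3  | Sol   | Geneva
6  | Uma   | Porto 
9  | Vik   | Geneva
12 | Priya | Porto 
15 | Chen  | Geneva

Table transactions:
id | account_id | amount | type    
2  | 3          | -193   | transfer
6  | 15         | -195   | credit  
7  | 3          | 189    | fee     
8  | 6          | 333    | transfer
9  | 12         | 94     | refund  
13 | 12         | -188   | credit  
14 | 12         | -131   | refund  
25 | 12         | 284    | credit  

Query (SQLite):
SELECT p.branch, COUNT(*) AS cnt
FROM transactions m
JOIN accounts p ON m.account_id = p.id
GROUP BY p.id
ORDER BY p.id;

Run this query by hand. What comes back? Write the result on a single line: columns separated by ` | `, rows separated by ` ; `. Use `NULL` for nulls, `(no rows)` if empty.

Join each transactions row to its accounts via account_id.
Group joined rows by accounts.id; compute COUNT(*) per group.
  3: ids {2, 7} → COUNT(*)=2
  6: ids {8} → COUNT(*)=1
  12: ids {9, 13, 14, 25} → COUNT(*)=4
  15: ids {6} → COUNT(*)=1

Geneva | 2 ; Porto | 1 ; Porto | 4 ; Geneva | 1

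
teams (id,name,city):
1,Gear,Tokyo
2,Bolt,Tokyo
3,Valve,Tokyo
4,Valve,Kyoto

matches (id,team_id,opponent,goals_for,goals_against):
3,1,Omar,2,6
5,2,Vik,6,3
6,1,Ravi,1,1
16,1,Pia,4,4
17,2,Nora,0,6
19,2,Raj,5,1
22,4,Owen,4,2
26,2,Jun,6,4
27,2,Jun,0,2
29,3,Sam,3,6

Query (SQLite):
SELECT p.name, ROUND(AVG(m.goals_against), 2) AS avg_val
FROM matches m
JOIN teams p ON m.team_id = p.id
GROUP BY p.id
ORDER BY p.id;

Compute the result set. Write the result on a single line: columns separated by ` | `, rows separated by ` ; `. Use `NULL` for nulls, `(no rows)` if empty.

Gear | 3.67 ; Bolt | 3.2 ; Valve | 6 ; Valve | 2

Join each matches row to its teams via team_id.
Group joined rows by teams.id; compute ROUND(AVG(m.goals_against), 2) per group.
  1: ids {3, 6, 16} → ROUND(AVG(m.goals_against), 2)=3.67
  2: ids {5, 17, 19, 26, 27} → ROUND(AVG(m.goals_against), 2)=3.2
  3: ids {29} → ROUND(AVG(m.goals_against), 2)=6
  4: ids {22} → ROUND(AVG(m.goals_against), 2)=2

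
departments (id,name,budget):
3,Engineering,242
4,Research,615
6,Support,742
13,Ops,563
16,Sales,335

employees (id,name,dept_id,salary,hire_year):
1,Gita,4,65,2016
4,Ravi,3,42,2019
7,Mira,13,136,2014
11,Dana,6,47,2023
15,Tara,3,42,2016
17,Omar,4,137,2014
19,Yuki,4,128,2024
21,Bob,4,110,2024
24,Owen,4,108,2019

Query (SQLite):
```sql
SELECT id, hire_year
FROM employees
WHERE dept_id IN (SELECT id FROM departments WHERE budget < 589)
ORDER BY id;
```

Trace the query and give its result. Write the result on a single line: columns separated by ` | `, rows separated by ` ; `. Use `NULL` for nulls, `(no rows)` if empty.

Inner query: departments.id where budget < 589.
Outer: keep employees rows whose dept_id is in that set.
Inner query → {3, 13, 16}

4 | 2019 ; 7 | 2014 ; 15 | 2016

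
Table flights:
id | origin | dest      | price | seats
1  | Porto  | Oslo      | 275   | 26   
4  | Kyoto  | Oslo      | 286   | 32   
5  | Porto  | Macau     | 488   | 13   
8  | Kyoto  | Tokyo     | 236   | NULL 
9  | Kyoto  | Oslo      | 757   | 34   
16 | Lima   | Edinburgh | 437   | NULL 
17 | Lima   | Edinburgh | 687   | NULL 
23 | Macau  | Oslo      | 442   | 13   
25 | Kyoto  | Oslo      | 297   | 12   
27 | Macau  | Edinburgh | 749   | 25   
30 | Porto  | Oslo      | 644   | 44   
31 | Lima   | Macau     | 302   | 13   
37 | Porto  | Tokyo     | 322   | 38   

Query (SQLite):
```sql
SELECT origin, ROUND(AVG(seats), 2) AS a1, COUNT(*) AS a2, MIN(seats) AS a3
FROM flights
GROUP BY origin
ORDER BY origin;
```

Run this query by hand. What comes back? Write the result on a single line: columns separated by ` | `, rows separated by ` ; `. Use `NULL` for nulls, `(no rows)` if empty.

Kyoto | 26 | 4 | 12 ; Lima | 13 | 3 | 13 ; Macau | 19 | 2 | 13 ; Porto | 30.25 | 4 | 13

Group flights by origin.
Per group compute: ROUND(AVG(seats), 2), COUNT(*), MIN(seats).
  Kyoto: ids {4, 8, 9, 25} → ROUND(AVG(seats), 2)=26, COUNT(*)=4, MIN(seats)=12
  Lima: ids {16, 17, 31} → ROUND(AVG(seats), 2)=13, COUNT(*)=3, MIN(seats)=13
  Macau: ids {23, 27} → ROUND(AVG(seats), 2)=19, COUNT(*)=2, MIN(seats)=13
  Porto: ids {1, 5, 30, 37} → ROUND(AVG(seats), 2)=30.25, COUNT(*)=4, MIN(seats)=13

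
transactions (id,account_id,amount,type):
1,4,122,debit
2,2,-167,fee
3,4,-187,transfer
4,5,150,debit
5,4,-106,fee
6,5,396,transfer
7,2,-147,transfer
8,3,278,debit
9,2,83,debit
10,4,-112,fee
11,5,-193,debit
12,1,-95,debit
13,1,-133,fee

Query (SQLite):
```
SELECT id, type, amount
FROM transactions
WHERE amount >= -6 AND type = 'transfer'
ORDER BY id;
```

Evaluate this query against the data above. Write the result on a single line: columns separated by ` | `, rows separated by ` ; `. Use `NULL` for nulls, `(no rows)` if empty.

amount >= -6: ids {1, 4, 6, 8, 9}
type = 'transfer': ids {3, 6, 7}
Combine with AND.

6 | transfer | 396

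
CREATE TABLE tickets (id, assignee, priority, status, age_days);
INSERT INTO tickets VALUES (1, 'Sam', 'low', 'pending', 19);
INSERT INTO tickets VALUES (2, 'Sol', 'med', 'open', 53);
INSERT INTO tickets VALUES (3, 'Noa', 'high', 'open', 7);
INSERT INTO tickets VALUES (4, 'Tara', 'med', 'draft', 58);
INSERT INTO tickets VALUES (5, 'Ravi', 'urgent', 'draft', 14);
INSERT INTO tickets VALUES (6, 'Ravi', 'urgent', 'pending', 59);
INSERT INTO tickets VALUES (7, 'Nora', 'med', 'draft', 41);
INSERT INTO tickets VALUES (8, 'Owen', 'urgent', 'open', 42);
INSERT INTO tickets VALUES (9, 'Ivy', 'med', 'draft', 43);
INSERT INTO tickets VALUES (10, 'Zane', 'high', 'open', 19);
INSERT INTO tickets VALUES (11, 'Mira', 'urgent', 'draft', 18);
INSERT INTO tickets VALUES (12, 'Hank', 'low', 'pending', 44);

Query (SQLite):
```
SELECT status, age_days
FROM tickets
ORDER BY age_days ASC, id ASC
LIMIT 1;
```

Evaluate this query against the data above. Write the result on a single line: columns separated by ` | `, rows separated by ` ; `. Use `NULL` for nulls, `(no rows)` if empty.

open | 7

Sort by age_days asc, tiebreak id asc: (7, id=3), (14, id=5), (18, id=11), (19, id=1) …. Take first 1.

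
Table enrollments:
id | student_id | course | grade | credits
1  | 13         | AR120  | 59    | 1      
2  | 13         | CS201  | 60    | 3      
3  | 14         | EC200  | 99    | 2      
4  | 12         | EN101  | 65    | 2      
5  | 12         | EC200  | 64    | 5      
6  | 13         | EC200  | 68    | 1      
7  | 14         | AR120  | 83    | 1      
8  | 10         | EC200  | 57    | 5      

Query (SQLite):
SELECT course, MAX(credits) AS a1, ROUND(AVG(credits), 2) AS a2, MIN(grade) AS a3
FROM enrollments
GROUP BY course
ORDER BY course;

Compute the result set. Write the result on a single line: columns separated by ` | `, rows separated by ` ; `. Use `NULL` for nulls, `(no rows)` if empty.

AR120 | 1 | 1 | 59 ; CS201 | 3 | 3 | 60 ; EC200 | 5 | 3.25 | 57 ; EN101 | 2 | 2 | 65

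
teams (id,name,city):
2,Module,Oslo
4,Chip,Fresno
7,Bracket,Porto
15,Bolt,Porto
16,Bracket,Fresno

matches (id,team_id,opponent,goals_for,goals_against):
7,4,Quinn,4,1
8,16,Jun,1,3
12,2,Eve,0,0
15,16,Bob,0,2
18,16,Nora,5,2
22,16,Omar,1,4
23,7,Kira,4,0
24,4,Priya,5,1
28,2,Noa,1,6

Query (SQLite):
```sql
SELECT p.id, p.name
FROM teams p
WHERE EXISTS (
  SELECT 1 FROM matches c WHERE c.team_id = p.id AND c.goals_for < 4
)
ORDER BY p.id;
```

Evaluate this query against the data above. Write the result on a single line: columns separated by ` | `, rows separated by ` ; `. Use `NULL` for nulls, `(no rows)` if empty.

For each teams row, check whether any matches with matching team_id has goals_for < 4.
Keep rows where that is true.

2 | Module ; 16 | Bracket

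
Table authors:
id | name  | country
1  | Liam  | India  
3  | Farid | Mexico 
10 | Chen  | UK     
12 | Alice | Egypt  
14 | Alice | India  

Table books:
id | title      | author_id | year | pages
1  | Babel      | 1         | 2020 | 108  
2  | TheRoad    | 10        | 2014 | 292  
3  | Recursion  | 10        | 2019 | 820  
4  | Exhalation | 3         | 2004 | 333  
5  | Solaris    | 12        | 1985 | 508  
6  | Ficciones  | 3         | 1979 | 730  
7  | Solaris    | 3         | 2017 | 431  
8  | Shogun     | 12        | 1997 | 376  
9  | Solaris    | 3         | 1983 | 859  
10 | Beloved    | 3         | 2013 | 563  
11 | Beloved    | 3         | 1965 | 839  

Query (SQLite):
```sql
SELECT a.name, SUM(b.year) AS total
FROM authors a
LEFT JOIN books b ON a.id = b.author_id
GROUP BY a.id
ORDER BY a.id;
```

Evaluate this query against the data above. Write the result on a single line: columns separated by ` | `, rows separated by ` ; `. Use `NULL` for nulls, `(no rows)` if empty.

Liam | 2020 ; Farid | 11961 ; Chen | 4033 ; Alice | 3982 ; Alice | NULL

LEFT JOIN keeps every authors row; unmatched ones get NULL for books columns.
Group by authors.id and compute SUM(b.year). SUM over an all-NULL group is NULL.
  1: ids {1} → SUM(b.year)=2020
  3: ids {4, 6, 7, 9, 10, 11} → SUM(b.year)=11961
  10: ids {2, 3} → SUM(b.year)=4033
  12: ids {5, 8} → SUM(b.year)=3982
  14: ids {—} → SUM(b.year)=NULL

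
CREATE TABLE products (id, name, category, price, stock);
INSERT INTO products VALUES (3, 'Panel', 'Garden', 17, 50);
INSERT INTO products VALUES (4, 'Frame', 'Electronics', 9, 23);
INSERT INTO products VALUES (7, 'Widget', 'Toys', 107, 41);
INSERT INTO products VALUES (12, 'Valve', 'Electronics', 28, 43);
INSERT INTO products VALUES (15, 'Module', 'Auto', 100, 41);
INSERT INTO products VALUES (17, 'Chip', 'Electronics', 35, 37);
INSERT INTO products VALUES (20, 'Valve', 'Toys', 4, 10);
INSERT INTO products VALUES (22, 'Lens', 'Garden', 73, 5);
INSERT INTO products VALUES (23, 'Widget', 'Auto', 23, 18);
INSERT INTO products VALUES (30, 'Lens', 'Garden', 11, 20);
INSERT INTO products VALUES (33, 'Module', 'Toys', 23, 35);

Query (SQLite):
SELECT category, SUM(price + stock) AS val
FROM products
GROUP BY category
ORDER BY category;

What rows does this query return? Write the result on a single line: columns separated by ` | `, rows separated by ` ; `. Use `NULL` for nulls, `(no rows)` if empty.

Auto | 182 ; Electronics | 175 ; Garden | 176 ; Toys | 220

For each row compute price + stock.
Group by category; take SUM of the expression per group.
  Auto: ids {15, 23} → SUM(price + stock)=182
  Electronics: ids {4, 12, 17} → SUM(price + stock)=175
  Garden: ids {3, 22, 30} → SUM(price + stock)=176
  Toys: ids {7, 20, 33} → SUM(price + stock)=220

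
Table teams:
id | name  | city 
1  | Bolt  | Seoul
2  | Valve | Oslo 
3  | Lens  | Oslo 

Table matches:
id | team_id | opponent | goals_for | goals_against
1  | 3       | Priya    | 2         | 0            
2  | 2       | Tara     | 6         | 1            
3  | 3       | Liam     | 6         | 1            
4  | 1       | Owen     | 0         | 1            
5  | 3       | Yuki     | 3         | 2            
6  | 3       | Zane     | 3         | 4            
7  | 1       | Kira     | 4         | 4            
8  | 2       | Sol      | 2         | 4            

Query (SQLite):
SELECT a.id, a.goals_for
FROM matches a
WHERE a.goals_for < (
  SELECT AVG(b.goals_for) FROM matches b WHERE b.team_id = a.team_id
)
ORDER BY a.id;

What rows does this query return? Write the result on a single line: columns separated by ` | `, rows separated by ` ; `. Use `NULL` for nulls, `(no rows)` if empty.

1 | 2 ; 4 | 0 ; 5 | 3 ; 6 | 3 ; 8 | 2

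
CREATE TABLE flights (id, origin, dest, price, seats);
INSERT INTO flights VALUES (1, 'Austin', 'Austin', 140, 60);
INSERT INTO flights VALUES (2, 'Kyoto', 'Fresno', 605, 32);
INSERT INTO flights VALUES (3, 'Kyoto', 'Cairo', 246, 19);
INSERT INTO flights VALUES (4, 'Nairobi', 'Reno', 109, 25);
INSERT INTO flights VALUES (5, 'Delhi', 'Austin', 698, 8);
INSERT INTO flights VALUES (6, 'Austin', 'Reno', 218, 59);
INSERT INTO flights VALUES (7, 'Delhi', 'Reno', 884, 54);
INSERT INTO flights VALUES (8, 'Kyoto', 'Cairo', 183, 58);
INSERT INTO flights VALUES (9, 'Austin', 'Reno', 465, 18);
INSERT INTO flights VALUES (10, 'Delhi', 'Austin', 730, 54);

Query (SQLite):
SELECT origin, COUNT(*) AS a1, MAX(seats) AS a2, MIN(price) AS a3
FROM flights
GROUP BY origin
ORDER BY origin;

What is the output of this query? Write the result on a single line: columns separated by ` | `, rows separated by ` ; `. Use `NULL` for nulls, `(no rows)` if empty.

Group flights by origin.
Per group compute: COUNT(*), MAX(seats), MIN(price).
  Austin: ids {1, 6, 9} → COUNT(*)=3, MAX(seats)=60, MIN(price)=140
  Delhi: ids {5, 7, 10} → COUNT(*)=3, MAX(seats)=54, MIN(price)=698
  Kyoto: ids {2, 3, 8} → COUNT(*)=3, MAX(seats)=58, MIN(price)=183
  Nairobi: ids {4} → COUNT(*)=1, MAX(seats)=25, MIN(price)=109

Austin | 3 | 60 | 140 ; Delhi | 3 | 54 | 698 ; Kyoto | 3 | 58 | 183 ; Nairobi | 1 | 25 | 109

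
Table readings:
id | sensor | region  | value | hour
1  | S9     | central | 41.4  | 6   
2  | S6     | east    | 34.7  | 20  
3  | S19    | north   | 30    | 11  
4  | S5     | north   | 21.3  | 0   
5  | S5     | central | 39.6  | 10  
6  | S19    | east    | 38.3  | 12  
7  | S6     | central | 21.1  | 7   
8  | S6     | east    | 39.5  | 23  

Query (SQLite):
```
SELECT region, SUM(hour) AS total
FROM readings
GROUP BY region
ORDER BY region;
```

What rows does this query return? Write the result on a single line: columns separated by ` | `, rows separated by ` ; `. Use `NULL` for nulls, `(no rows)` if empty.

central | 23 ; east | 55 ; north | 11

Partition readings by region; compute SUM(hour) within each group.
  central: ids {1, 5, 7} → SUM(hour)=23
  east: ids {2, 6, 8} → SUM(hour)=55
  north: ids {3, 4} → SUM(hour)=11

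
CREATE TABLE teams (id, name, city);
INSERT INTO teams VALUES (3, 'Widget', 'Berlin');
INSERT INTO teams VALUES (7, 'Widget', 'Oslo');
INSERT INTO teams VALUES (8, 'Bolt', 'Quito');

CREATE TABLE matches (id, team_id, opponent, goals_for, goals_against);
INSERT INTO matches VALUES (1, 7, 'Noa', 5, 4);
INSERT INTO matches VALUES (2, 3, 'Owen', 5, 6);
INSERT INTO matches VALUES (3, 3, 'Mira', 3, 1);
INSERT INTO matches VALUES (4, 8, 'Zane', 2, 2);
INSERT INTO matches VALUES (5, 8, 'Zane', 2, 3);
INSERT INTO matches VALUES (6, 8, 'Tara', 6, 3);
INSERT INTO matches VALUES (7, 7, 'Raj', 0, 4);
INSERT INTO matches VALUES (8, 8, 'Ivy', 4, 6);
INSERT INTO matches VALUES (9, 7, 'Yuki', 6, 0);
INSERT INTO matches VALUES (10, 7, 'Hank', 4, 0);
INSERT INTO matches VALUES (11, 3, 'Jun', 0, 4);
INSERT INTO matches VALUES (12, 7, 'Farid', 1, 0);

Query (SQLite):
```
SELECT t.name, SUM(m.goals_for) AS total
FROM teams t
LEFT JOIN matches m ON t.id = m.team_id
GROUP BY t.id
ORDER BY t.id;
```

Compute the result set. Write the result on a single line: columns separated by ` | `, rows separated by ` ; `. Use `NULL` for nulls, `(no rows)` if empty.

Widget | 8 ; Widget | 16 ; Bolt | 14

LEFT JOIN keeps every teams row; unmatched ones get NULL for matches columns.
Group by teams.id and compute SUM(m.goals_for). SUM over an all-NULL group is NULL.
  3: ids {2, 3, 11} → SUM(m.goals_for)=8
  7: ids {1, 7, 9, 10, 12} → SUM(m.goals_for)=16
  8: ids {4, 5, 6, 8} → SUM(m.goals_for)=14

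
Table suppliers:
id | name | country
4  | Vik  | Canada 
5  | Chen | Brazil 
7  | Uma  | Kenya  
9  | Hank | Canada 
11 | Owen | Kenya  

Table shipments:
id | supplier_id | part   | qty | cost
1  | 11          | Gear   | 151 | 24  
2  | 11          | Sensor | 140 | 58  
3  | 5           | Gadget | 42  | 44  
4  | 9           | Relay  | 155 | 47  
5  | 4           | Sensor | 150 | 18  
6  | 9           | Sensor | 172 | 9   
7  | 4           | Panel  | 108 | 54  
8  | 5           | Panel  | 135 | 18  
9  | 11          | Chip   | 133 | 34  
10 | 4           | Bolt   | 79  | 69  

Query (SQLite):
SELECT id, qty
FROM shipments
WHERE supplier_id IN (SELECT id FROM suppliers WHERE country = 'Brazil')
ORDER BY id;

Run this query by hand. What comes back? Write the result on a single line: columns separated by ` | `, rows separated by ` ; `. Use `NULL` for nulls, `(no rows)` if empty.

Inner query: suppliers.id where country = 'Brazil'.
Outer: keep shipments rows whose supplier_id is in that set.
Inner query → {5}

3 | 42 ; 8 | 135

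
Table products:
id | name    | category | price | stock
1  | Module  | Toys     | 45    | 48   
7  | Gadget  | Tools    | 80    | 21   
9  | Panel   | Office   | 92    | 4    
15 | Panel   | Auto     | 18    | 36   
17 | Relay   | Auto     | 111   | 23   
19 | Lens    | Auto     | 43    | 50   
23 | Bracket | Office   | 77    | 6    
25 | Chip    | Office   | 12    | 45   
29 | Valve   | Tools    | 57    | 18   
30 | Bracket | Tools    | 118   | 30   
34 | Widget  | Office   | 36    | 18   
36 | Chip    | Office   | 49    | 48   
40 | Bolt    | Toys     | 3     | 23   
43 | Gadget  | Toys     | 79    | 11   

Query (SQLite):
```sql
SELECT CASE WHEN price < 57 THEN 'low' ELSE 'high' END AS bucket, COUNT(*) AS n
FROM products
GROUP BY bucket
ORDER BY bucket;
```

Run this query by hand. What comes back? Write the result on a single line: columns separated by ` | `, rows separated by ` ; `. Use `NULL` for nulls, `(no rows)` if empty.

Bucket rows by price < 57 → 'low' else 'high'; count each bucket.

high | 7 ; low | 7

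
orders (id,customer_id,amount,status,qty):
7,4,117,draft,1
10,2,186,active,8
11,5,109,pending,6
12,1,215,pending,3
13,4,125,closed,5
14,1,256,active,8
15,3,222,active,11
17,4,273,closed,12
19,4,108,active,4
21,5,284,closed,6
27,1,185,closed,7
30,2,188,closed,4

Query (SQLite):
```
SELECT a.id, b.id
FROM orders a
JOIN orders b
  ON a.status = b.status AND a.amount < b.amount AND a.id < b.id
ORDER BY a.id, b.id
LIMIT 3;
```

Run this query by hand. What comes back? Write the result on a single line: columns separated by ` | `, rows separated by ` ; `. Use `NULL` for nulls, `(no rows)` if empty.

10 | 14 ; 10 | 15 ; 11 | 12

Pairs (a,b) with same status, a.amount < b.amount, a.id < b.id.
status groups: active:{10,14,15,19} closed:{13,17,21,27,30} draft:{7} pending:{11,12}
Ordered by (a.id, b.id); first 3.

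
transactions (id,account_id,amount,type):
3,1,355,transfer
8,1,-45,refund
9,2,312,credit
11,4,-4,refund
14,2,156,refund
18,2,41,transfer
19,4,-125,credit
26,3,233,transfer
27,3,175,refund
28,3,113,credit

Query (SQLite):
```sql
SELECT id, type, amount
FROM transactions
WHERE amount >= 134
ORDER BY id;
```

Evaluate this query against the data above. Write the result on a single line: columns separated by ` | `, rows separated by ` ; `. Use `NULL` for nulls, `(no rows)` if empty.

amount >= 134: ids {3, 9, 14, 26, 27}

3 | transfer | 355 ; 9 | credit | 312 ; 14 | refund | 156 ; 26 | transfer | 233 ; 27 | refund | 175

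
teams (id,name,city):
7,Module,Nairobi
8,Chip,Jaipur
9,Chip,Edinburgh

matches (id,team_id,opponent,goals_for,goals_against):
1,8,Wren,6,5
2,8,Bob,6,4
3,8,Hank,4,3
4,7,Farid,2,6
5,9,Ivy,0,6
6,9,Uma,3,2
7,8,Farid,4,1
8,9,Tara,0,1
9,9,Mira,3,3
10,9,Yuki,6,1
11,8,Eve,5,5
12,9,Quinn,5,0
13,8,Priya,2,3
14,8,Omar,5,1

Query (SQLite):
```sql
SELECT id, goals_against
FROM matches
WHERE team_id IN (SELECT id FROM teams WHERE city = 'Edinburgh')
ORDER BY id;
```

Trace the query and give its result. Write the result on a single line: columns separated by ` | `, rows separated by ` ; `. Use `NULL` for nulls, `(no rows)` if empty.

Inner query: teams.id where city = 'Edinburgh'.
Outer: keep matches rows whose team_id is in that set.
Inner query → {9}

5 | 6 ; 6 | 2 ; 8 | 1 ; 9 | 3 ; 10 | 1 ; 12 | 0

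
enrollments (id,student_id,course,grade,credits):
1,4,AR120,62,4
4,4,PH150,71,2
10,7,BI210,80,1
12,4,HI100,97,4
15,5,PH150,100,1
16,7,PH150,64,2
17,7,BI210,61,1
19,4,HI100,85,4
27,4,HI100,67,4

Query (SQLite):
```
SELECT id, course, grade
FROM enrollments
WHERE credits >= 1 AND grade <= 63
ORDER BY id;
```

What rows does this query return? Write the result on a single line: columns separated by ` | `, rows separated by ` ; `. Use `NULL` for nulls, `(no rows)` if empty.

1 | AR120 | 62 ; 17 | BI210 | 61

credits >= 1: ids {1, 4, 10, 12, 15, 16, 17, 19, 27}
grade <= 63: ids {1, 17}
Combine with AND.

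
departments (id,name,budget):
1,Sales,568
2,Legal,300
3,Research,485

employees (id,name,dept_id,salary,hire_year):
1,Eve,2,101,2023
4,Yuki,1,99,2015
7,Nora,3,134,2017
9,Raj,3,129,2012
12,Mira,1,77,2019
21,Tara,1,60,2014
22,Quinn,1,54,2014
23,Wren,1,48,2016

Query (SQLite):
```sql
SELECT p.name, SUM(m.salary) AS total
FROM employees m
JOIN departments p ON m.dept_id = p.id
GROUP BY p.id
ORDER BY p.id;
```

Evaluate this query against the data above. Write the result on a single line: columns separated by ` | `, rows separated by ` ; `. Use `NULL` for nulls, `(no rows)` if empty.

Sales | 338 ; Legal | 101 ; Research | 263

Join each employees row to its departments via dept_id.
Group joined rows by departments.id; compute SUM(m.salary) per group.
  1: ids {4, 12, 21, 22, 23} → SUM(m.salary)=338
  2: ids {1} → SUM(m.salary)=101
  3: ids {7, 9} → SUM(m.salary)=263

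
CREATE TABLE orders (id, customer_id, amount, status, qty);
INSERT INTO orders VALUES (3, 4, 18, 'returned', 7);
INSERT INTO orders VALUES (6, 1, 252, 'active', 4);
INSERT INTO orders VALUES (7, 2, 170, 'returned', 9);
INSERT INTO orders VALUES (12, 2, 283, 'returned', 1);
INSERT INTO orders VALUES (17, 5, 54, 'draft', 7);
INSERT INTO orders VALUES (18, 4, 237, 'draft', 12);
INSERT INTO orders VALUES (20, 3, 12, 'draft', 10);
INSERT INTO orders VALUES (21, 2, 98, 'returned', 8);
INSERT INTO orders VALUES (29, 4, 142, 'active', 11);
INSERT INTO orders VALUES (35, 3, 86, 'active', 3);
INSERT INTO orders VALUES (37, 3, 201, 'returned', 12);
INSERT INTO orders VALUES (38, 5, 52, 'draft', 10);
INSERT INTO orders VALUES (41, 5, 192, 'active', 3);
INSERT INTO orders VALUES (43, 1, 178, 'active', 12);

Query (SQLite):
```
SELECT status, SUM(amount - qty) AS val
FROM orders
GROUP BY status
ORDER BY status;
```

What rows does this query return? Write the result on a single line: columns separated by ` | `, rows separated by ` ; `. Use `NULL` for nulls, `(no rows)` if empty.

For each row compute amount - qty.
Group by status; take SUM of the expression per group.
  active: ids {6, 29, 35, 41, 43} → SUM(amount - qty)=817
  draft: ids {17, 18, 20, 38} → SUM(amount - qty)=316
  returned: ids {3, 7, 12, 21, 37} → SUM(amount - qty)=733

active | 817 ; draft | 316 ; returned | 733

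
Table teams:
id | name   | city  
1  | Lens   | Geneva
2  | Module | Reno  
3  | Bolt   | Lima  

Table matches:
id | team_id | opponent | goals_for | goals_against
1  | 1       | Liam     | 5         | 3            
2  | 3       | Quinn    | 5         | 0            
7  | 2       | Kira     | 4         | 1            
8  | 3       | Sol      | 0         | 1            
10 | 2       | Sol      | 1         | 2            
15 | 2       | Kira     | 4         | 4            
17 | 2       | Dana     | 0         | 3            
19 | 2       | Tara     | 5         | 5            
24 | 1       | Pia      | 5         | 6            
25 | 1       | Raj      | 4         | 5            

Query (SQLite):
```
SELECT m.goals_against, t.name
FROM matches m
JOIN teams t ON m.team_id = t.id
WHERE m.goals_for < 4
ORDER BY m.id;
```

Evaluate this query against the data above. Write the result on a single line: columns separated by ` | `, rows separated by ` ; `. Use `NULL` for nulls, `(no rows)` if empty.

1 | Bolt ; 2 | Module ; 3 | Module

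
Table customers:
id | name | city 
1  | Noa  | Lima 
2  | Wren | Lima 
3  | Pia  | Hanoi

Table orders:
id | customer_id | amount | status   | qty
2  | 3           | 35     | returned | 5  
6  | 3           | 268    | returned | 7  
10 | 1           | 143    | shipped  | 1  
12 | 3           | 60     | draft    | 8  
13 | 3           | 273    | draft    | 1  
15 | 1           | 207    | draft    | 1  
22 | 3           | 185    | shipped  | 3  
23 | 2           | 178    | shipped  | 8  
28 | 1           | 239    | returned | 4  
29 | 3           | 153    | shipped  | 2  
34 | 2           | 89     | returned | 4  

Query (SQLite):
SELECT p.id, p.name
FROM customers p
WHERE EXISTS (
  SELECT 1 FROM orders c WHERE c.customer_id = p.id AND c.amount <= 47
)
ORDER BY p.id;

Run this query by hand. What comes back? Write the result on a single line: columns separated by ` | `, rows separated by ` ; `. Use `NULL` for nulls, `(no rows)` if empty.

For each customers row, check whether any orders with matching customer_id has amount <= 47.
Keep rows where that is true.

3 | Pia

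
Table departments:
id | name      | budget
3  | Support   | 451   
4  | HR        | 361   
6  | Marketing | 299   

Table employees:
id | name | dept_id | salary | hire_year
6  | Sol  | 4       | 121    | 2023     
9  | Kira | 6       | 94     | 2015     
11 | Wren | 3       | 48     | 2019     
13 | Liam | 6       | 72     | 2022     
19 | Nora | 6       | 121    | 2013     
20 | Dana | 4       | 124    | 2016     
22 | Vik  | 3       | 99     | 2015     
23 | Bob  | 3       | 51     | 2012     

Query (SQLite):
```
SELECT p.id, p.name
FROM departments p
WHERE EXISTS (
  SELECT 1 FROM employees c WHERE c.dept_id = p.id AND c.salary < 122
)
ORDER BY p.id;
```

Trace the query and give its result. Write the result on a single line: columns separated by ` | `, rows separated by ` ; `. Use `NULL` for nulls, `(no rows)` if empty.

3 | Support ; 4 | HR ; 6 | Marketing

For each departments row, check whether any employees with matching dept_id has salary < 122.
Keep rows where that is true.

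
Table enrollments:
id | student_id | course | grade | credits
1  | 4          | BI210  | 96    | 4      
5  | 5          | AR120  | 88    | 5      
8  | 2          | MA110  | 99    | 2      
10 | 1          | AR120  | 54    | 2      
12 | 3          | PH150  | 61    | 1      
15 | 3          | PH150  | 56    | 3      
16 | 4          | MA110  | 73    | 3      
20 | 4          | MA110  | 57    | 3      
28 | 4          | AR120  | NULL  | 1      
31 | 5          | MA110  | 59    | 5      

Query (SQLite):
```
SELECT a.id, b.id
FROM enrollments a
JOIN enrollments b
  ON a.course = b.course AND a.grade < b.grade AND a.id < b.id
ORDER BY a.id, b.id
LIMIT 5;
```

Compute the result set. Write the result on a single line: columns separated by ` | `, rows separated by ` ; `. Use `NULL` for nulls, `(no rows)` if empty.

20 | 31

Pairs (a,b) with same course, a.grade < b.grade, a.id < b.id.
course groups: AR120:{5,10,28} BI210:{1} MA110:{8,16,20,31} PH150:{12,15}
Ordered by (a.id, b.id); first 5.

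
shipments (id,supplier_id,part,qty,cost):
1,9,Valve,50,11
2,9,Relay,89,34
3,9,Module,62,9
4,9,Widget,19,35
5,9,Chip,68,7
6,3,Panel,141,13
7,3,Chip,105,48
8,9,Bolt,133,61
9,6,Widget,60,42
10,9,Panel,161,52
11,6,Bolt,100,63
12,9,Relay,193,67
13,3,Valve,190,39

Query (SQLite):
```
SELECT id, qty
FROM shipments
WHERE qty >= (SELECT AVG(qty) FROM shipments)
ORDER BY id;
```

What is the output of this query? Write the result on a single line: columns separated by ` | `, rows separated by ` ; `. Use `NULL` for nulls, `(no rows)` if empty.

6 | 141 ; 8 | 133 ; 10 | 161 ; 12 | 193 ; 13 | 190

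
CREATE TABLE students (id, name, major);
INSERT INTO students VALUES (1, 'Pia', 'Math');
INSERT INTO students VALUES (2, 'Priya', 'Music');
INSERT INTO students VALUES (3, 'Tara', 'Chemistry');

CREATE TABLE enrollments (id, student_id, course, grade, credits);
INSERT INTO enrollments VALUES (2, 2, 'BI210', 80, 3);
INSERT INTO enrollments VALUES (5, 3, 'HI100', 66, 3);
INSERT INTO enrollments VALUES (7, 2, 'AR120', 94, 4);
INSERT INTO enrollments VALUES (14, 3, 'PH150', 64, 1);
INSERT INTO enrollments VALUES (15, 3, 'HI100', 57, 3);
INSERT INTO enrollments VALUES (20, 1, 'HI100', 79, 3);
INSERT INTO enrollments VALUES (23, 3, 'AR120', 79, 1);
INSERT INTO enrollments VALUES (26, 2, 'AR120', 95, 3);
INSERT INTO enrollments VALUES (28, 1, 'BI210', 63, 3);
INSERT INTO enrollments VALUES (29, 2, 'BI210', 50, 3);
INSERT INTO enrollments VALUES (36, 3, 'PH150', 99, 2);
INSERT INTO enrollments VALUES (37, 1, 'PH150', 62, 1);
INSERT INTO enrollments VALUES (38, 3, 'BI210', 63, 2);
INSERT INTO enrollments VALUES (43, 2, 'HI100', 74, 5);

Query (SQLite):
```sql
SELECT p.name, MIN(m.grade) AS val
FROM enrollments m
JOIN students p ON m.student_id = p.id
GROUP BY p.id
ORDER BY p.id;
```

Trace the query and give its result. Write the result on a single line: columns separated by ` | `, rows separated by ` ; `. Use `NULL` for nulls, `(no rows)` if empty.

Pia | 62 ; Priya | 50 ; Tara | 57

Join each enrollments row to its students via student_id.
Group joined rows by students.id; compute MIN(m.grade) per group.
  1: ids {20, 28, 37} → MIN(m.grade)=62
  2: ids {2, 7, 26, 29, 43} → MIN(m.grade)=50
  3: ids {5, 14, 15, 23, 36, 38} → MIN(m.grade)=57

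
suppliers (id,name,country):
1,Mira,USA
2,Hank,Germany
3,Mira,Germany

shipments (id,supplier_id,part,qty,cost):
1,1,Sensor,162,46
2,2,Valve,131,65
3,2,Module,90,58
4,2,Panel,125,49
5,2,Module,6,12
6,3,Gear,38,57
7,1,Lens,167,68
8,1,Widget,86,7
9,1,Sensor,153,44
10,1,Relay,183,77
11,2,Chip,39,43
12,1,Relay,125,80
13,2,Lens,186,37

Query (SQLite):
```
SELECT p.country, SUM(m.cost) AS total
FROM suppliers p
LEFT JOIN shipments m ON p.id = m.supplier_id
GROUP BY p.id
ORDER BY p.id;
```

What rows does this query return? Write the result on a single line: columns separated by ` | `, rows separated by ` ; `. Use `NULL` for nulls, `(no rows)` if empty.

USA | 322 ; Germany | 264 ; Germany | 57

LEFT JOIN keeps every suppliers row; unmatched ones get NULL for shipments columns.
Group by suppliers.id and compute SUM(m.cost). SUM over an all-NULL group is NULL.
  1: ids {1, 7, 8, 9, 10, 12} → SUM(m.cost)=322
  2: ids {2, 3, 4, 5, 11, 13} → SUM(m.cost)=264
  3: ids {6} → SUM(m.cost)=57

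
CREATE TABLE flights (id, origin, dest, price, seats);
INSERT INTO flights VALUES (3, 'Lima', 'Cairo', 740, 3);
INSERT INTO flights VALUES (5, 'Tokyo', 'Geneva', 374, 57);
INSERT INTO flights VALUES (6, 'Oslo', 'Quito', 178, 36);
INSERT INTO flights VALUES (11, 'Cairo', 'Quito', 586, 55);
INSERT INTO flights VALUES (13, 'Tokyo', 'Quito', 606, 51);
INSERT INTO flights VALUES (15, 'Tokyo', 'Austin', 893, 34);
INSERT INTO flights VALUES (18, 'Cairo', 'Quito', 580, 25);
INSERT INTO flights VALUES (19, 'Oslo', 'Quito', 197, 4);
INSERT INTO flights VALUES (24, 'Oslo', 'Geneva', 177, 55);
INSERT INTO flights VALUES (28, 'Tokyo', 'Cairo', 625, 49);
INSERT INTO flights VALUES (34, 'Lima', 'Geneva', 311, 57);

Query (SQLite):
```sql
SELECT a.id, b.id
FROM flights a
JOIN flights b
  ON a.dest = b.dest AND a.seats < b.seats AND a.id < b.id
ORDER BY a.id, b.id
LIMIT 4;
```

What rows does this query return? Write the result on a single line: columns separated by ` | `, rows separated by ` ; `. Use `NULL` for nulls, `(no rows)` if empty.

3 | 28 ; 6 | 11 ; 6 | 13 ; 24 | 34

Pairs (a,b) with same dest, a.seats < b.seats, a.id < b.id.
dest groups: Austin:{15} Cairo:{3,28} Geneva:{5,24,34} Quito:{6,11,13,18,19}
Ordered by (a.id, b.id); first 4.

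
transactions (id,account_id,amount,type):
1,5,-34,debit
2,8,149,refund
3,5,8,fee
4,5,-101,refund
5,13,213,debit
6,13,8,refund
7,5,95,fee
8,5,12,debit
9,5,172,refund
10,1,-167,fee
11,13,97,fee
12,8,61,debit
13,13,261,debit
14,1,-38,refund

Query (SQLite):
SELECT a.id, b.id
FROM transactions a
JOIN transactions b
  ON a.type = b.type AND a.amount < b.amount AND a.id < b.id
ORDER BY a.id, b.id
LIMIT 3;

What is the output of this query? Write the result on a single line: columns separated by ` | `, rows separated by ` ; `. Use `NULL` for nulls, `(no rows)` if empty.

Pairs (a,b) with same type, a.amount < b.amount, a.id < b.id.
type groups: debit:{1,5,8,12,13} fee:{3,7,10,11} refund:{2,4,6,9,14}
Ordered by (a.id, b.id); first 3.

1 | 5 ; 1 | 8 ; 1 | 12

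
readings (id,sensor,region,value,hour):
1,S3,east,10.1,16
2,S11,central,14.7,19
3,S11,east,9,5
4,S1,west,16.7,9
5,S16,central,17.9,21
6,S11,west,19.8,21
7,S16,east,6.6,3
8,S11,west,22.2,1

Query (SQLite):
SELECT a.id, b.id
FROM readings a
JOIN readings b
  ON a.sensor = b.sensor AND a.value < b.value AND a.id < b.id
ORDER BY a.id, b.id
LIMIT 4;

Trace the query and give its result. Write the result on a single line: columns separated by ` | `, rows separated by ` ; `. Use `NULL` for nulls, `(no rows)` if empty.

2 | 6 ; 2 | 8 ; 3 | 6 ; 3 | 8

Pairs (a,b) with same sensor, a.value < b.value, a.id < b.id.
sensor groups: S1:{4} S11:{2,3,6,8} S16:{5,7} S3:{1}
Ordered by (a.id, b.id); first 4.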